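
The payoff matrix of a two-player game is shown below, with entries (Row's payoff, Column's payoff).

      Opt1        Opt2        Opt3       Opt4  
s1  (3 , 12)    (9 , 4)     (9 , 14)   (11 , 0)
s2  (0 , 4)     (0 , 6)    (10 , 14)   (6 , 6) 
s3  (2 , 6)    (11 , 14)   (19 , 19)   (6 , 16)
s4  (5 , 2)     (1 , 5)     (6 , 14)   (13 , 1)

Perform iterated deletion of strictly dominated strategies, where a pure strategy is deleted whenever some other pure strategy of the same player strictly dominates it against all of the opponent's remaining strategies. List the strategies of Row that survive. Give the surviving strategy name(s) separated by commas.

s3

Column's strategy Opt1 is strictly dominated by Opt3 (s1: 14>12, s2: 14>4, s3: 19>6, s4: 14>2) and is removed.
Column Opt2 is eliminated: Opt3 beats it against every remaining row (s1: 14>4, s2: 14>6, s3: 19>14, s4: 14>5).
For Column, Opt3 strictly dominates Opt4 on the remaining rows (s1: 14>0, s2: 14>6, s3: 19>16, s4: 14>1); eliminate Opt4.
Row's strategy s1 is strictly dominated by s2 (Opt3: 10>9) and is removed.
Row's strategy s2 is strictly dominated by s3 (Opt3: 19>10) and is removed.
For Row, s3 strictly dominates s4 on the remaining columns (Opt3: 19>6); eliminate s4.
Among the remaining strategies, none is strictly dominated by another pure strategy of the same player, so the elimination stops.
Surviving strategies — Row: {s3}; Column: {Opt3}.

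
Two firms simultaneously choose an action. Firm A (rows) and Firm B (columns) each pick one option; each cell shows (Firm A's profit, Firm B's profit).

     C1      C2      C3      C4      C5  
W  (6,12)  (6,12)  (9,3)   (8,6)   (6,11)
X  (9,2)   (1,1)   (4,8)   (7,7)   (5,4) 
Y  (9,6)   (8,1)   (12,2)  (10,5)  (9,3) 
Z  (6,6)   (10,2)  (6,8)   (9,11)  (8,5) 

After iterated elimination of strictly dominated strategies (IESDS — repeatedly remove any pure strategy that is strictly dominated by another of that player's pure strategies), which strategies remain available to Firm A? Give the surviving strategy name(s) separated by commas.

Firm A's strategy W is strictly dominated by Y (C1: 9>6, C2: 8>6, C3: 12>9, C4: 10>8, C5: 9>6) and is removed.
Firm B's strategy C2 is strictly dominated by C1 (X: 2>1, Y: 6>1, Z: 6>2) and is removed.
Firm A's strategy Z is strictly dominated by Y (C1: 9>6, C3: 12>6, C4: 10>9, C5: 9>8) and is removed.
Column C5 is eliminated: C4 beats it against every remaining row (X: 7>4, Y: 5>3).
Among the remaining strategies, none is strictly dominated by another pure strategy of the same player, so the elimination stops.
Surviving strategies — Firm A: {X, Y}; Firm B: {C1, C3, C4}.

X, Y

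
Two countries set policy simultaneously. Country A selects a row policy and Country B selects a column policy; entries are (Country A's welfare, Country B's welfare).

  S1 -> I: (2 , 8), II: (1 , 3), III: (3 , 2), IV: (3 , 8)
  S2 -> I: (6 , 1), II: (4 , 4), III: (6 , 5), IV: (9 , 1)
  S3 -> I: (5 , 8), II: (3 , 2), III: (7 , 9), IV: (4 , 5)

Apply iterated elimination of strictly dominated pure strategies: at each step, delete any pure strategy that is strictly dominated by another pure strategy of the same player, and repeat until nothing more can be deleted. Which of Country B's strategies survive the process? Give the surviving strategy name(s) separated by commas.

III

Country A's strategy S1 is strictly dominated by S2 (I: 6>2, II: 4>1, III: 6>3, IV: 9>3) and is removed.
Country B's strategy I is strictly dominated by III (S2: 5>1, S3: 9>8) and is removed.
For Country B, III strictly dominates II on the remaining rows (S2: 5>4, S3: 9>2); eliminate II.
Column IV is eliminated: III beats it against every remaining row (S2: 5>1, S3: 9>5).
Country A's strategy S2 is strictly dominated by S3 (III: 7>6) and is removed.
Among the remaining strategies, none is strictly dominated by another pure strategy of the same player, so the elimination stops.
Surviving strategies — Country A: {S3}; Country B: {III}.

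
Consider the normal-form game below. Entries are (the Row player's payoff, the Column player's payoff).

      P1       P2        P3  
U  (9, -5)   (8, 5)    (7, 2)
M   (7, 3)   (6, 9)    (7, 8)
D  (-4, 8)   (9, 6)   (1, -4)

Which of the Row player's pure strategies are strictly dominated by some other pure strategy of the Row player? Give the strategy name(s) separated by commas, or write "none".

none

U is not dominated — it holds its own against M at P1 (9>7); D at P1 (9>-4).
Nothing dominates M: U at P3 (7=7); D at P1 (7>-4).
D is not dominated — it holds its own against U at P2 (9>8); M at P2 (9>6).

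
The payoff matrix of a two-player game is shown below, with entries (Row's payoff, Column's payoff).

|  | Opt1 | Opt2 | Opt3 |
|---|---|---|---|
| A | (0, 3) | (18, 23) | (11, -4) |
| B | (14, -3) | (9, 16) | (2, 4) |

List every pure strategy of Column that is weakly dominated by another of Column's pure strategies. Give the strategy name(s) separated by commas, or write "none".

Opt1 is weakly dominated by Opt2 (A: 23>3, B: 16>-3).
Opt2: no other strategy beats it everywhere (Opt1 at A (23>3); Opt3 at A (23>-4)).
Opt3: dominated, since Opt2 does at least as well everywhere (A: 23>-4, B: 16>4).

Opt1, Opt3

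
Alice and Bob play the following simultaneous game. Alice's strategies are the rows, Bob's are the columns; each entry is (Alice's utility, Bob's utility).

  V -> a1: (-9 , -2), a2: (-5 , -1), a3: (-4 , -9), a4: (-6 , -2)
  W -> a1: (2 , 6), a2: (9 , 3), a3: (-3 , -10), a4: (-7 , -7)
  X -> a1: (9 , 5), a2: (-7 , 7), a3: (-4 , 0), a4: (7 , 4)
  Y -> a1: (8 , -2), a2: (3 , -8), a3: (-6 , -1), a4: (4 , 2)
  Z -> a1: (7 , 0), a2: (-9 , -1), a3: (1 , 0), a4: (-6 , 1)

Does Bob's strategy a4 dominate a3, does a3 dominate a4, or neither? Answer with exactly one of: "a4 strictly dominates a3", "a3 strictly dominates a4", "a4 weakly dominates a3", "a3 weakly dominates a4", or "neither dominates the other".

Compare a4 to a3 across every action of Alice: V: -2>-9, W: -7>-10, X: 4>0, Y: 2>-1, Z: 1>0.
Every comparison favours a4, so a4 strictly dominates a3.

a4 strictly dominates a3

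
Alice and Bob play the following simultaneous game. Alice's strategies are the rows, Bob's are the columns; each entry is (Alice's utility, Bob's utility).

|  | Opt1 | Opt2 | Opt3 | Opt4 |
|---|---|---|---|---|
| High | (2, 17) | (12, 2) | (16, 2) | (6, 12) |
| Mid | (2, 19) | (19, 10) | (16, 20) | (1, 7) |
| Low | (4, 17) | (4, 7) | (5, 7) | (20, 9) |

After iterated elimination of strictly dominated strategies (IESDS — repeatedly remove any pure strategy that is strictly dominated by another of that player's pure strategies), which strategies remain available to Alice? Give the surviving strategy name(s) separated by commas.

High, Mid, Low

For Bob, Opt1 strictly dominates Opt2 on the remaining rows (High: 17>2, Mid: 19>10, Low: 17>7); eliminate Opt2.
Bob's strategy Opt4 is strictly dominated by Opt1 (High: 17>12, Mid: 19>7, Low: 17>9) and is removed.
Among the remaining strategies, none is strictly dominated by another pure strategy of the same player, so the elimination stops.
Surviving strategies — Alice: {High, Mid, Low}; Bob: {Opt1, Opt3}.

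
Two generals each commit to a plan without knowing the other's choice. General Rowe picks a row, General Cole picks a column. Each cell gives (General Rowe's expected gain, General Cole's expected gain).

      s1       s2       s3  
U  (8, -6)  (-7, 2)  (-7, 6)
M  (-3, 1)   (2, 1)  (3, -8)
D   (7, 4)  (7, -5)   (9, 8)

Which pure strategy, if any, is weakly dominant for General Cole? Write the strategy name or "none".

s1 fails to dominate s2 at U (-6<2).
s2 fails to dominate s1 at D (-5<4).
s3 fails to dominate s1 at M (-8<1).
No single strategy dominates all the others.

none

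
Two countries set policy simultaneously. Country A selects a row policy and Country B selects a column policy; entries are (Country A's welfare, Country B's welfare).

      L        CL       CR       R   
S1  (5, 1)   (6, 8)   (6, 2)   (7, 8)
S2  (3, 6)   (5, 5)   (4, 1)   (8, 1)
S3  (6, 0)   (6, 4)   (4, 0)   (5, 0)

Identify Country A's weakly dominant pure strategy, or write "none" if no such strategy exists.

none

S1 fails to dominate S2 at R (7<8).
S2 fails to dominate S1 at L (3<5).
S3 fails to dominate S1 at CR (4<6).
No single strategy dominates all the others.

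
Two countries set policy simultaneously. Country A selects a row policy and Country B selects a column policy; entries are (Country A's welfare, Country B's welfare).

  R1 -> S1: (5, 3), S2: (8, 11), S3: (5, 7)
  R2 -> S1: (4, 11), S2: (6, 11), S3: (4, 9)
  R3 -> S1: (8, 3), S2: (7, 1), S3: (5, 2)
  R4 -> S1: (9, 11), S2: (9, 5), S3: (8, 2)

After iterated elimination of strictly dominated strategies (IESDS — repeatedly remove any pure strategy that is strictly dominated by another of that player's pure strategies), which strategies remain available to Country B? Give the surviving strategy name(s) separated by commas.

For Country A, R4 strictly dominates R1 on the remaining columns (S1: 9>5, S2: 9>8, S3: 8>5); eliminate R1.
Row R2 is eliminated: R3 beats it against every remaining column (S1: 8>4, S2: 7>6, S3: 5>4).
Row R3 is eliminated: R4 beats it against every remaining column (S1: 9>8, S2: 9>7, S3: 8>5).
Country B's strategy S2 is strictly dominated by S1 (R4: 11>5) and is removed.
Column S3 is eliminated: S1 beats it against every remaining row (R4: 11>2).
Among the remaining strategies, none is strictly dominated by another pure strategy of the same player, so the elimination stops.
Surviving strategies — Country A: {R4}; Country B: {S1}.

S1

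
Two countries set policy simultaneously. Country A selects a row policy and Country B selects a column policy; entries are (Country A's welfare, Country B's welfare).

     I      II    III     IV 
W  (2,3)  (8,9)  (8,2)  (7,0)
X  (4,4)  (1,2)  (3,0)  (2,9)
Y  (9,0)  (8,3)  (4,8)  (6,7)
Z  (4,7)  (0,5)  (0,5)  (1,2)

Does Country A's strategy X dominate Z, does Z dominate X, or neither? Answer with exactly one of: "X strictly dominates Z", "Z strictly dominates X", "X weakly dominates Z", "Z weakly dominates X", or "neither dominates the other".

X weakly dominates Z

Compare X to Z across each opponent action: I: 4=4, II: 1>0, III: 3>0, IV: 2>1.
X is at least as good everywhere and strictly better somewhere (tied only at I), so X weakly but not strictly dominates Z.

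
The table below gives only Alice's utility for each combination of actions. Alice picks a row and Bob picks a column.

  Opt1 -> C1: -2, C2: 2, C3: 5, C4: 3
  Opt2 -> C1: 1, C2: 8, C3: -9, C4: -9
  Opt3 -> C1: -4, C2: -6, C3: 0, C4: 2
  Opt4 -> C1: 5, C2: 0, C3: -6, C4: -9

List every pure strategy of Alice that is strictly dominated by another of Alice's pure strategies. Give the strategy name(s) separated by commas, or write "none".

Opt3

Opt1 is not dominated — it holds its own against Opt2 at C3 (5>-9); Opt3 at C1 (-2>-4); Opt4 at C2 (2>0).
Opt2 is not dominated — it holds its own against Opt1 at C1 (1>-2); Opt3 at C1 (1>-4); Opt4 at C2 (8>0).
Opt3 is strictly dominated by Opt1 (C1: -2>-4, C2: 2>-6, C3: 5>0, C4: 3>2).
Opt4 is not dominated — it holds its own against Opt1 at C1 (5>-2); Opt2 at C1 (5>1); Opt3 at C1 (5>-4).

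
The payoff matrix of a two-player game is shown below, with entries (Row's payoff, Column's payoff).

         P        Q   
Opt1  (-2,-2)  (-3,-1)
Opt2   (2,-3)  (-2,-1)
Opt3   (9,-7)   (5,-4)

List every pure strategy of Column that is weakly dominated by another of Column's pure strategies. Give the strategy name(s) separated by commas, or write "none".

P: dominated, since Q does at least as well everywhere (Opt1: -1>-2, Opt2: -1>-3, Opt3: -4>-7).
Q is not dominated — it holds its own against P at Opt1 (-1>-2).

P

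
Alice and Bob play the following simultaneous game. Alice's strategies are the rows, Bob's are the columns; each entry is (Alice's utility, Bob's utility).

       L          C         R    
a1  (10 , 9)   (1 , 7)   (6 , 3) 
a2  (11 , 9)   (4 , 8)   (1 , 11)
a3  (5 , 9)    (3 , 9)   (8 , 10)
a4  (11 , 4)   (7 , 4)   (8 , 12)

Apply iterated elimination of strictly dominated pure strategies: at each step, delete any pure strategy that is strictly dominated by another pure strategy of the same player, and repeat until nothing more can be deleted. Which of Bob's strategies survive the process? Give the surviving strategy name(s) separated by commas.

R

For Alice, a4 strictly dominates a1 on the remaining columns (L: 11>10, C: 7>1, R: 8>6); eliminate a1.
Column L is eliminated: R beats it against every remaining row (a2: 11>9, a3: 10>9, a4: 12>4).
Alice's strategy a2 is strictly dominated by a4 (C: 7>4, R: 8>1) and is removed.
Column C is eliminated: R beats it against every remaining row (a3: 10>9, a4: 12>4).
Among the remaining strategies, none is strictly dominated by another pure strategy of the same player, so the elimination stops.
Surviving strategies — Alice: {a3, a4}; Bob: {R}.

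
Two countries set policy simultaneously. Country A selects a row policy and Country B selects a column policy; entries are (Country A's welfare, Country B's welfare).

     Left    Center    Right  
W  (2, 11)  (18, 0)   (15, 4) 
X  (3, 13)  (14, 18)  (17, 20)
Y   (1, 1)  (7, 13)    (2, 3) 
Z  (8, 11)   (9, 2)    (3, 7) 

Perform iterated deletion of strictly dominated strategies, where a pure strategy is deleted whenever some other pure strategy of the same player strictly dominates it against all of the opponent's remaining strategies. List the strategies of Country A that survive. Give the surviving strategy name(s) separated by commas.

For Country A, W strictly dominates Y on the remaining columns (Left: 2>1, Center: 18>7, Right: 15>2); eliminate Y.
For Country B, Right strictly dominates Center on the remaining rows (W: 4>0, X: 20>18, Z: 7>2); eliminate Center.
Row W is eliminated: X beats it against every remaining column (Left: 3>2, Right: 17>15).
Among the remaining strategies, none is strictly dominated by another pure strategy of the same player, so the elimination stops.
Surviving strategies — Country A: {X, Z}; Country B: {Left, Right}.

X, Z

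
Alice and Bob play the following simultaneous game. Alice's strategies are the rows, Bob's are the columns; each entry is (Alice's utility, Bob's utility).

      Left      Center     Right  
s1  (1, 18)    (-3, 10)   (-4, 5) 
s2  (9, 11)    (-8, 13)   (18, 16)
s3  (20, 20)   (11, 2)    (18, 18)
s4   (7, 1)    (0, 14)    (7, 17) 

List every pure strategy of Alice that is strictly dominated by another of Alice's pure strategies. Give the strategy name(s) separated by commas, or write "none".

s1, s4

s3 strictly dominates s1 — Left: 20>1, Center: 11>-3, Right: 18>-4.
Nothing dominates s2: s1 at Left (9>1); s3 at Right (18=18); s4 at Left (9>7).
Nothing dominates s3: s1 at Left (20>1); s2 at Left (20>9); s4 at Left (20>7).
s4 is strictly dominated by s3 (Left: 20>7, Center: 11>0, Right: 18>7).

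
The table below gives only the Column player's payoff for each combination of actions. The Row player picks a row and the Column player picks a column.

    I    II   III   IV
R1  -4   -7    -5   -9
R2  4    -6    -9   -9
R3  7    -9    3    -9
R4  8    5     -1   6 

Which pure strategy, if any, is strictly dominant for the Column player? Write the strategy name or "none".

I

I vs II: R1: -4>-7, R2: 4>-6, R3: 7>-9, R4: 8>5.
I vs III: R1: -4>-5, R2: 4>-9, R3: 7>3, R4: 8>-1.
I vs IV: R1: -4>-9, R2: 4>-9, R3: 7>-9, R4: 8>6.
I strictly beats every other strategy against every opponent action, so it is strictly dominant.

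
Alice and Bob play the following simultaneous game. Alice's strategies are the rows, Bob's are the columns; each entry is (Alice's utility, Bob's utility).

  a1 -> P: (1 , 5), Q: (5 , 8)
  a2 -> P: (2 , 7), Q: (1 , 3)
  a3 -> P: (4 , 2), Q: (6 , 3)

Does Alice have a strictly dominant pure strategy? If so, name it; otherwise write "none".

a3 vs a1: P: 4>1, Q: 6>5.
a3 vs a2: P: 4>2, Q: 6>1.
a3 strictly beats every other strategy against every opponent action, so it is strictly dominant.

a3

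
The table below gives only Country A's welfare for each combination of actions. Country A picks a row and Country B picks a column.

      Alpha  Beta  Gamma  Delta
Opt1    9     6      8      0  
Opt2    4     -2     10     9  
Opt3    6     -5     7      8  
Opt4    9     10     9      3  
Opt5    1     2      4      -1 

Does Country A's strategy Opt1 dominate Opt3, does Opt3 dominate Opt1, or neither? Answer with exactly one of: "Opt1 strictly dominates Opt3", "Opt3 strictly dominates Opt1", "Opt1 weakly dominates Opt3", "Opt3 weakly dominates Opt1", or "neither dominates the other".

neither dominates the other

Opt1's payoffs vs Opt3's, by Country B's action — Alpha: 9>6, Beta: 6>-5, Gamma: 8>7, Delta: 0<8.
Opt1 does better at Alpha, Beta, Gamma but worse at Delta; neither strategy dominates the other.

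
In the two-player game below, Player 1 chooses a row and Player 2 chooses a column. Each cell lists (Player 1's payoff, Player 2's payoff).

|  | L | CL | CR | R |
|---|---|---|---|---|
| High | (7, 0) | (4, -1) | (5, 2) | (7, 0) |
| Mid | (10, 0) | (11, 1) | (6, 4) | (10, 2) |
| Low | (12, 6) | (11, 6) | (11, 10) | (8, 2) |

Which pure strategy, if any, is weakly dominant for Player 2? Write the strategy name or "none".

CR vs L: High: 2>0, Mid: 4>0, Low: 10>6.
CR vs CL: High: 2>-1, Mid: 4>1, Low: 10>6.
CR vs R: High: 2>0, Mid: 4>2, Low: 10>2.
CR is at least as good as every other strategy against every opponent action, so it is weakly dominant.

CR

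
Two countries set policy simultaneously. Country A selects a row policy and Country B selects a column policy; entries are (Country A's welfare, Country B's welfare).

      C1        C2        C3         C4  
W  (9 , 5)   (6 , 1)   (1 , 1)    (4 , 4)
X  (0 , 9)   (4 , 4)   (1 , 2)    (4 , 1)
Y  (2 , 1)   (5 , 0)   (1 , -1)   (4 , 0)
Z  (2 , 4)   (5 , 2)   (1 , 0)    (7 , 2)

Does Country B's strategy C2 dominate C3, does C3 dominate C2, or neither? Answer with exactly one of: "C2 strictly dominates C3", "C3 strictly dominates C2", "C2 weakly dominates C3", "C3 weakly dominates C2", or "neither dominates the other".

Compare C2 to C3 across each choice by Country A: W: 1=1, X: 4>2, Y: 0>-1, Z: 2>0.
C2 is at least as good everywhere and strictly better somewhere (tied only at W), so C2 weakly but not strictly dominates C3.

C2 weakly dominates C3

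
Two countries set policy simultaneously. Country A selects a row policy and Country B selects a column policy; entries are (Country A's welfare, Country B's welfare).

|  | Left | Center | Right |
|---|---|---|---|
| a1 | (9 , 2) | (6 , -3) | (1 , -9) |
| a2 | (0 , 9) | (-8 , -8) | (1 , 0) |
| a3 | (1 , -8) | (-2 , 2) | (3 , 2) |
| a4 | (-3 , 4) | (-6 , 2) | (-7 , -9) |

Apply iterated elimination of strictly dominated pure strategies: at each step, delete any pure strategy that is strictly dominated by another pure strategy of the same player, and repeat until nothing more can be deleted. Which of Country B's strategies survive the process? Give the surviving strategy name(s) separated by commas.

For Country A, a3 strictly dominates a2 on the remaining columns (Left: 1>0, Center: -2>-8, Right: 3>1); eliminate a2.
For Country A, a1 strictly dominates a4 on the remaining columns (Left: 9>-3, Center: 6>-6, Right: 1>-7); eliminate a4.
Among the remaining strategies, none is strictly dominated by another pure strategy of the same player, so the elimination stops.
Surviving strategies — Country A: {a1, a3}; Country B: {Left, Center, Right}.

Left, Center, Right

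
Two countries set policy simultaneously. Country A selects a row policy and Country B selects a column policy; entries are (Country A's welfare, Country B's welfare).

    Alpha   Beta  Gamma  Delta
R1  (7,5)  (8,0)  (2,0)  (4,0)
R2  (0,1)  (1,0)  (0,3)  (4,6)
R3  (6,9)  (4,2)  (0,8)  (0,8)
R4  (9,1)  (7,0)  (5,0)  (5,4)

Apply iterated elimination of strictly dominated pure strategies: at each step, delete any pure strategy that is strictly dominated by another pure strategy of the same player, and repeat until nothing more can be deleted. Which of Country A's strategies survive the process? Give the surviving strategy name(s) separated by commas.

R4

Row R2 is eliminated: R4 beats it against every remaining column (Alpha: 9>0, Beta: 7>1, Gamma: 5>0, Delta: 5>4).
Row R3 is eliminated: R1 beats it against every remaining column (Alpha: 7>6, Beta: 8>4, Gamma: 2>0, Delta: 4>0).
Column Beta is eliminated: Alpha beats it against every remaining row (R1: 5>0, R4: 1>0).
For Country A, R4 strictly dominates R1 on the remaining columns (Alpha: 9>7, Gamma: 5>2, Delta: 5>4); eliminate R1.
Country B's strategy Alpha is strictly dominated by Delta (R4: 4>1) and is removed.
Country B's strategy Gamma is strictly dominated by Delta (R4: 4>0) and is removed.
Among the remaining strategies, none is strictly dominated by another pure strategy of the same player, so the elimination stops.
Surviving strategies — Country A: {R4}; Country B: {Delta}.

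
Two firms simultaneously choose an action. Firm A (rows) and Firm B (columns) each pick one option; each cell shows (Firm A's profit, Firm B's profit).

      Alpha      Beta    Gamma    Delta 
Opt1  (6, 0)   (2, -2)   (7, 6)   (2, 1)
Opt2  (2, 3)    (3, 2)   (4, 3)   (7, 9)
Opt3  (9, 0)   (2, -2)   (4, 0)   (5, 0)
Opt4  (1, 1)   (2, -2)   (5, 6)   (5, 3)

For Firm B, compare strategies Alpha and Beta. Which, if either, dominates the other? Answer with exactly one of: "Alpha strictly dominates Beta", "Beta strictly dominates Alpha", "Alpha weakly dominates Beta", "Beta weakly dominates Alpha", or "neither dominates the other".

Alpha strictly dominates Beta

Alpha's payoffs vs Beta's, by Firm A's action — Opt1: 0>-2, Opt2: 3>2, Opt3: 0>-2, Opt4: 1>-2.
Every comparison favours Alpha, so Alpha strictly dominates Beta.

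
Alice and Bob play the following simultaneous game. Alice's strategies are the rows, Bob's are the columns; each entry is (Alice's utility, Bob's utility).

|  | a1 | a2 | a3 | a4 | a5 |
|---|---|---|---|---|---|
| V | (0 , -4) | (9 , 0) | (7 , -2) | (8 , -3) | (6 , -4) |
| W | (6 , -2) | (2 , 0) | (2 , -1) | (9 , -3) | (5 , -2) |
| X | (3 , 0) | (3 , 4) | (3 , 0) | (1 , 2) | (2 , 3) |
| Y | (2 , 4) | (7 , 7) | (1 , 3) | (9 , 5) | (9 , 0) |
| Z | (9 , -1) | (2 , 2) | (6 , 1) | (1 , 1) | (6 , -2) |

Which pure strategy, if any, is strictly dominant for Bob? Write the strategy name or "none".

a2

a2 vs a1: V: 0>-4, W: 0>-2, X: 4>0, Y: 7>4, Z: 2>-1.
a2 vs a3: V: 0>-2, W: 0>-1, X: 4>0, Y: 7>3, Z: 2>1.
a2 vs a4: V: 0>-3, W: 0>-3, X: 4>2, Y: 7>5, Z: 2>1.
a2 vs a5: V: 0>-4, W: 0>-2, X: 4>3, Y: 7>0, Z: 2>-2.
a2 strictly beats every other strategy against every opponent action, so it is strictly dominant.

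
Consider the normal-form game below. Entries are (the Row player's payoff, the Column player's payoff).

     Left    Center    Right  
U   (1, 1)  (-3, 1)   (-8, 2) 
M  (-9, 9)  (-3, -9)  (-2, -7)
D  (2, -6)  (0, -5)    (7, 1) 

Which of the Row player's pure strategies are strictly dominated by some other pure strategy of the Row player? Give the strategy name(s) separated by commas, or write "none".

U, M

U is strictly dominated by D (Left: 2>1, Center: 0>-3, Right: 7>-8).
M is strictly dominated by D (Left: 2>-9, Center: 0>-3, Right: 7>-2).
D: no other strategy beats it everywhere (U at Left (2>1); M at Left (2>-9)).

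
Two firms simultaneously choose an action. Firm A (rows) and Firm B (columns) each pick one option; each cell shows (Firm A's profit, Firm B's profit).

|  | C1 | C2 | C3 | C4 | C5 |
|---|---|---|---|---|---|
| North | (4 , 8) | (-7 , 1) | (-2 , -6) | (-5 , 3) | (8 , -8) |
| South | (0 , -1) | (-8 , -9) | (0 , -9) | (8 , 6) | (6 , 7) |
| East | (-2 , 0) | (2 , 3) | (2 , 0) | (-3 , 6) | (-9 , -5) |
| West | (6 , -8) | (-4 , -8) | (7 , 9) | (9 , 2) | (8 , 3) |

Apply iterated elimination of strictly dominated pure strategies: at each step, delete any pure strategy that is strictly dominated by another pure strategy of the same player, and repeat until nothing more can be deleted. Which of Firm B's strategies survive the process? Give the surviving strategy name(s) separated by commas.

C3

Firm A's strategy South is strictly dominated by West (C1: 6>0, C2: -4>-8, C3: 7>0, C4: 9>8, C5: 8>6) and is removed.
Column C2 is eliminated: C4 beats it against every remaining row (North: 3>1, East: 6>3, West: 2>-8).
Firm A's strategy East is strictly dominated by West (C1: 6>-2, C3: 7>2, C4: 9>-3, C5: 8>-9) and is removed.
Firm B's strategy C5 is strictly dominated by C3 (North: -6>-8, West: 9>3) and is removed.
For Firm A, West strictly dominates North on the remaining columns (C1: 6>4, C3: 7>-2, C4: 9>-5); eliminate North.
Column C1 is eliminated: C3 beats it against every remaining row (West: 9>-8).
Column C4 is eliminated: C3 beats it against every remaining row (West: 9>2).
Among the remaining strategies, none is strictly dominated by another pure strategy of the same player, so the elimination stops.
Surviving strategies — Firm A: {West}; Firm B: {C3}.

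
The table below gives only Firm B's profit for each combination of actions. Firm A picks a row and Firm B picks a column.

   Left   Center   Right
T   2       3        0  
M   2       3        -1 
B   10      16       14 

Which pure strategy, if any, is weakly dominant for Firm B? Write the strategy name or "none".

Center vs Left: T: 3>2, M: 3>2, B: 16>10.
Center vs Right: T: 3>0, M: 3>-1, B: 16>14.
Center is at least as good as every other strategy against every opponent action, so it is weakly dominant.

Center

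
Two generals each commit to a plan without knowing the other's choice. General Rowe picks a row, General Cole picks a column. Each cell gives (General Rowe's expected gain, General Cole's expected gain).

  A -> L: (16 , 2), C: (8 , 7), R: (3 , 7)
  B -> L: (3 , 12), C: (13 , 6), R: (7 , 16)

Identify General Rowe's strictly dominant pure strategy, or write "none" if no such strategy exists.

none

A fails to dominate B at C (8<13).
B fails to dominate A at L (3<16).
No single strategy dominates all the others.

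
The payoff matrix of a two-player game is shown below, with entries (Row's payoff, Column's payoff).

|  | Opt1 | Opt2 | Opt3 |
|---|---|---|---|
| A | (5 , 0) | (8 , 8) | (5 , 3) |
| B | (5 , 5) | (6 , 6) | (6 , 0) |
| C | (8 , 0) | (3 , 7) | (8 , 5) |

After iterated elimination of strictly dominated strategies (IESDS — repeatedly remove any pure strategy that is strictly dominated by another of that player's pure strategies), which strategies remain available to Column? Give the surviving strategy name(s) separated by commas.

Opt2

For Column, Opt2 strictly dominates Opt1 on the remaining rows (A: 8>0, B: 6>5, C: 7>0); eliminate Opt1.
Column's strategy Opt3 is strictly dominated by Opt2 (A: 8>3, B: 6>0, C: 7>5) and is removed.
For Row, A strictly dominates B on the remaining columns (Opt2: 8>6); eliminate B.
For Row, A strictly dominates C on the remaining columns (Opt2: 8>3); eliminate C.
Among the remaining strategies, none is strictly dominated by another pure strategy of the same player, so the elimination stops.
Surviving strategies — Row: {A}; Column: {Opt2}.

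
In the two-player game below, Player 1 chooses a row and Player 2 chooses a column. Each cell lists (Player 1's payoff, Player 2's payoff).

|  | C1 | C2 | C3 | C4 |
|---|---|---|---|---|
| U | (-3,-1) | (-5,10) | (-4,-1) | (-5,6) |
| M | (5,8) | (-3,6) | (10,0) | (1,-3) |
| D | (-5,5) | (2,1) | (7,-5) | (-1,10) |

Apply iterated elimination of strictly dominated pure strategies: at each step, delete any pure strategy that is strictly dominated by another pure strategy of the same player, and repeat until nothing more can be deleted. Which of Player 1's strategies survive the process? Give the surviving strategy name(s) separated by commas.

Player 1's strategy U is strictly dominated by M (C1: 5>-3, C2: -3>-5, C3: 10>-4, C4: 1>-5) and is removed.
Player 2's strategy C2 is strictly dominated by C1 (M: 8>6, D: 5>1) and is removed.
Row D is eliminated: M beats it against every remaining column (C1: 5>-5, C3: 10>7, C4: 1>-1).
Player 2's strategy C3 is strictly dominated by C1 (M: 8>0) and is removed.
Column C4 is eliminated: C1 beats it against every remaining row (M: 8>-3).
Among the remaining strategies, none is strictly dominated by another pure strategy of the same player, so the elimination stops.
Surviving strategies — Player 1: {M}; Player 2: {C1}.

M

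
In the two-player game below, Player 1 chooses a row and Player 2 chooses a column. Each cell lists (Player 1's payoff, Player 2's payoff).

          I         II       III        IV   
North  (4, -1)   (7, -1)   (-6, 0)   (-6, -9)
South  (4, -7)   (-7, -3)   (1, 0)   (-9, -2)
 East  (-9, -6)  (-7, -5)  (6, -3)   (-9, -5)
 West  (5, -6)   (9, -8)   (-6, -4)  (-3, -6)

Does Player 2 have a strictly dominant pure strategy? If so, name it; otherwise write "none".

III

III vs I: North: 0>-1, South: 0>-7, East: -3>-6, West: -4>-6.
III vs II: North: 0>-1, South: 0>-3, East: -3>-5, West: -4>-8.
III vs IV: North: 0>-9, South: 0>-2, East: -3>-5, West: -4>-6.
III strictly beats every other strategy against every opponent action, so it is strictly dominant.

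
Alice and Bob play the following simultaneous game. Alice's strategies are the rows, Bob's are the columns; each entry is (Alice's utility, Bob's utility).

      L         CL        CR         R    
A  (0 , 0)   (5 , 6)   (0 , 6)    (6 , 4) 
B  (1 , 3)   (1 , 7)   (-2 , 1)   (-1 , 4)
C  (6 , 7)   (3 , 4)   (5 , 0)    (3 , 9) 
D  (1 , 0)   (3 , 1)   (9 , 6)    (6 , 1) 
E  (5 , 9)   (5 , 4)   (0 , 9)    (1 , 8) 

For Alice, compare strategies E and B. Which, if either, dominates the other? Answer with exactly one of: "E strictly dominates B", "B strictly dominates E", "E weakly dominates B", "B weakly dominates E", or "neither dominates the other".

E strictly dominates B

E's payoffs vs B's, by Bob's action — L: 5>1, CL: 5>1, CR: 0>-2, R: 1>-1.
Every comparison favours E, so E strictly dominates B.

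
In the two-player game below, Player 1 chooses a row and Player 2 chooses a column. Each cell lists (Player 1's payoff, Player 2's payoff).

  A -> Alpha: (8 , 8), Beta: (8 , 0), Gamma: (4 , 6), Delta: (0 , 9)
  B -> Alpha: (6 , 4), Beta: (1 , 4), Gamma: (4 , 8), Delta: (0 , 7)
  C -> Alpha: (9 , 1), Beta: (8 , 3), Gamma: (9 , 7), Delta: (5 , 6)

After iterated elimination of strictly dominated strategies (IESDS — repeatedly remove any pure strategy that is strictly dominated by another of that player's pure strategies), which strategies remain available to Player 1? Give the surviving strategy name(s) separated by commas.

Player 1's strategy B is strictly dominated by C (Alpha: 9>6, Beta: 8>1, Gamma: 9>4, Delta: 5>0) and is removed.
Player 2's strategy Alpha is strictly dominated by Delta (A: 9>8, C: 6>1) and is removed.
For Player 2, Gamma strictly dominates Beta on the remaining rows (A: 6>0, C: 7>3); eliminate Beta.
Player 1's strategy A is strictly dominated by C (Gamma: 9>4, Delta: 5>0) and is removed.
Player 2's strategy Delta is strictly dominated by Gamma (C: 7>6) and is removed.
Among the remaining strategies, none is strictly dominated by another pure strategy of the same player, so the elimination stops.
Surviving strategies — Player 1: {C}; Player 2: {Gamma}.

C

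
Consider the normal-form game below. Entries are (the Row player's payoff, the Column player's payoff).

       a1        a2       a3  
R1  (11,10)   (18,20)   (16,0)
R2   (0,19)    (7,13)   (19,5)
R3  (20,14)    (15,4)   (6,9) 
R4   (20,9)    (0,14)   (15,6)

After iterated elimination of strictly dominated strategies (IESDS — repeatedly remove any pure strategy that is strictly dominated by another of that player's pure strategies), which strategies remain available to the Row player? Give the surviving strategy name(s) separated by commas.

Column a3 is eliminated: a1 beats it against every remaining row (R1: 10>0, R2: 19>5, R3: 14>9, R4: 9>6).
For the Row player, R1 strictly dominates R2 on the remaining columns (a1: 11>0, a2: 18>7); eliminate R2.
Among the remaining strategies, none is strictly dominated by another pure strategy of the same player, so the elimination stops.
Surviving strategies — the Row player: {R1, R3, R4}; the Column player: {a1, a2}.

R1, R3, R4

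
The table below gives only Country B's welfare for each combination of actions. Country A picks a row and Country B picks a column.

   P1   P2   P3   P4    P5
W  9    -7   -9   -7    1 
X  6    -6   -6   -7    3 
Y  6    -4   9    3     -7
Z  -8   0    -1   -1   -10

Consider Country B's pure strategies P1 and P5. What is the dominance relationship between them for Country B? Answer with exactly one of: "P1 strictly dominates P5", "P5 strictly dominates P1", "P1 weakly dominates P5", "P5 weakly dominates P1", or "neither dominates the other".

Compare P1 to P5 across each choice by Country A: W: 9>1, X: 6>3, Y: 6>-7, Z: -8>-10.
Every comparison favours P1, so P1 strictly dominates P5.

P1 strictly dominates P5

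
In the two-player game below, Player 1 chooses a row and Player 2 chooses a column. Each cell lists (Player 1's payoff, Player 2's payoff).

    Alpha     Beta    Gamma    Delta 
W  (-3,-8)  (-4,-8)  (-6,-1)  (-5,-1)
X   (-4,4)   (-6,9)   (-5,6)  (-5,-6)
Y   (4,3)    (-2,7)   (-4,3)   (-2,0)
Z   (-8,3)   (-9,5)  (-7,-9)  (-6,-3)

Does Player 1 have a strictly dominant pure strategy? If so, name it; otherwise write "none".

Y vs W: Alpha: 4>-3, Beta: -2>-4, Gamma: -4>-6, Delta: -2>-5.
Y vs X: Alpha: 4>-4, Beta: -2>-6, Gamma: -4>-5, Delta: -2>-5.
Y vs Z: Alpha: 4>-8, Beta: -2>-9, Gamma: -4>-7, Delta: -2>-6.
Y strictly beats every other strategy against every opponent action, so it is strictly dominant.

Y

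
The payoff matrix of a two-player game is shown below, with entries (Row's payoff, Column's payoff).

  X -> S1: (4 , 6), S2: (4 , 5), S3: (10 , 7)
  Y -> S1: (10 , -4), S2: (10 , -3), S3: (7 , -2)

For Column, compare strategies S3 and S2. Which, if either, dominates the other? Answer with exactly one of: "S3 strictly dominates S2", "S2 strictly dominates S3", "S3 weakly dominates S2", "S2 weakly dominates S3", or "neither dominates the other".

S3 strictly dominates S2

Compare S3 to S2 across every action of Row: X: 7>5, Y: -2>-3.
S3 gives a strictly higher payoff against every action of Row, so S3 strictly dominates S2.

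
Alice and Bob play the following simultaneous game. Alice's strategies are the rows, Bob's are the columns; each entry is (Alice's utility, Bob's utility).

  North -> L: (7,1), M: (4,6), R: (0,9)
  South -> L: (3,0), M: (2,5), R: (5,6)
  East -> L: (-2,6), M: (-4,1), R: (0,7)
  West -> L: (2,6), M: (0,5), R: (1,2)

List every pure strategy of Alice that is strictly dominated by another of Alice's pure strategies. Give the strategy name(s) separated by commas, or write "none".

North: no other strategy beats it everywhere (South at L (7>3); East at L (7>-2); West at L (7>2)).
South: no other strategy beats it everywhere (North at R (5>0); East at L (3>-2); West at L (3>2)).
East is strictly dominated by South (L: 3>-2, M: 2>-4, R: 5>0).
South strictly dominates West — L: 3>2, M: 2>0, R: 5>1.

East, West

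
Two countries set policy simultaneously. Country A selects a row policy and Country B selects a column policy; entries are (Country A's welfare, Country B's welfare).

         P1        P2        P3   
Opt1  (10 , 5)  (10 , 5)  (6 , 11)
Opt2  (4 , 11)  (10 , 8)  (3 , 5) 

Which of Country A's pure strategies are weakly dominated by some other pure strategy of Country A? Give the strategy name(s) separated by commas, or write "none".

Opt1: no other strategy beats it everywhere (Opt2 at P1 (10>4)).
Opt2: dominated, since Opt1 does at least as well everywhere (P1: 10>4, P2: 10=10, P3: 6>3).

Opt2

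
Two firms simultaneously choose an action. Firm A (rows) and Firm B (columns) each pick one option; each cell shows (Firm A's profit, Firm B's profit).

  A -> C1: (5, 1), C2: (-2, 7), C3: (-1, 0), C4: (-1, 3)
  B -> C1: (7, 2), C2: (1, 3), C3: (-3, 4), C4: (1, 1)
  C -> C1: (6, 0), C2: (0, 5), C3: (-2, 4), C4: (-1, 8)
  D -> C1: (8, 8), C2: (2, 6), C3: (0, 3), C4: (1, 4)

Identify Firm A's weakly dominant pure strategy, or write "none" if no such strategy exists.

D vs A: C1: 8>5, C2: 2>-2, C3: 0>-1, C4: 1>-1.
D vs B: C1: 8>7, C2: 2>1, C3: 0>-3, C4: 1=1.
D vs C: C1: 8>6, C2: 2>0, C3: 0>-2, C4: 1>-1.
D is at least as good as every other strategy against every opponent action, so it is weakly dominant.

D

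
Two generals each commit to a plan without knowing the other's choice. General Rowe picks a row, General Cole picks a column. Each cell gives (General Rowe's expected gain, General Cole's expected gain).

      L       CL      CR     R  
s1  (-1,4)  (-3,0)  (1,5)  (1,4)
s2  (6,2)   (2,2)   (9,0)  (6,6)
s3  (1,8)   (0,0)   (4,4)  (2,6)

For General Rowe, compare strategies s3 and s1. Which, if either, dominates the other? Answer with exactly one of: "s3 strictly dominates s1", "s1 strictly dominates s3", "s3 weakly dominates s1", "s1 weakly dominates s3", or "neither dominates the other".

s3 strictly dominates s1

Compare s3 to s1 across each opponent action: L: 1>-1, CL: 0>-3, CR: 4>1, R: 2>1.
s3 gives a strictly higher payoff against each opponent action, so s3 strictly dominates s1.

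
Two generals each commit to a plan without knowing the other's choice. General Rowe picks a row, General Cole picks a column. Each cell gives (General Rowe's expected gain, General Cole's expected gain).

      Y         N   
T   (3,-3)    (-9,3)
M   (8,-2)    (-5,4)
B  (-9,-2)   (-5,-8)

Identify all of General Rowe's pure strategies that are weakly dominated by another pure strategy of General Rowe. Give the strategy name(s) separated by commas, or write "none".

T: dominated, since M does at least as well everywhere (Y: 8>3, N: -5>-9).
Nothing dominates M: T at Y (8>3); B at Y (8>-9).
M weakly dominates B — Y: 8>-9, N: -5=-5.

T, B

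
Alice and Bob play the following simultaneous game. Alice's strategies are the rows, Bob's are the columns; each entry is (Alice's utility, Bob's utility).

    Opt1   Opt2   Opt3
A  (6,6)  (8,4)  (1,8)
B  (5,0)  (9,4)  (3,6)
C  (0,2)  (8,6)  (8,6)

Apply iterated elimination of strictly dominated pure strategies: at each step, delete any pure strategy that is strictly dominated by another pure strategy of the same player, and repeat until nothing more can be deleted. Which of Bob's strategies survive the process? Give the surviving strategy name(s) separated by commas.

Opt2, Opt3

For Bob, Opt3 strictly dominates Opt1 on the remaining rows (A: 8>6, B: 6>0, C: 6>2); eliminate Opt1.
For Alice, B strictly dominates A on the remaining columns (Opt2: 9>8, Opt3: 3>1); eliminate A.
Among the remaining strategies, none is strictly dominated by another pure strategy of the same player, so the elimination stops.
Surviving strategies — Alice: {B, C}; Bob: {Opt2, Opt3}.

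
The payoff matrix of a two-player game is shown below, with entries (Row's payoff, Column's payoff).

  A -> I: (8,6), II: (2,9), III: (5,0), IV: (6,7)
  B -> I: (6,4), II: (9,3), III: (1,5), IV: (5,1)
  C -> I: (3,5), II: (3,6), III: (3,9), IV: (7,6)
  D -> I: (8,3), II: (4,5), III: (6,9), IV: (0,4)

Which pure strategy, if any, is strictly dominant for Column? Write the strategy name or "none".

I fails to dominate II at A (6<9).
II fails to dominate I at B (3<4).
III fails to dominate I at A (0<6).
IV fails to dominate I at B (1<4).
No single strategy dominates all the others.

none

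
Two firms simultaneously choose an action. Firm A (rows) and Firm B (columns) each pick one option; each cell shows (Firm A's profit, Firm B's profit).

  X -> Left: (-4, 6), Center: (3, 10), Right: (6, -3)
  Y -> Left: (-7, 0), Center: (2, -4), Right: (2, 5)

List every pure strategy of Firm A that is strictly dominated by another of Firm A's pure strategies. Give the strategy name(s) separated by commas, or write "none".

Y

X is not dominated — it holds its own against Y at Left (-4>-7).
Y: dominated, since X does at least as well everywhere (Left: -4>-7, Center: 3>2, Right: 6>2).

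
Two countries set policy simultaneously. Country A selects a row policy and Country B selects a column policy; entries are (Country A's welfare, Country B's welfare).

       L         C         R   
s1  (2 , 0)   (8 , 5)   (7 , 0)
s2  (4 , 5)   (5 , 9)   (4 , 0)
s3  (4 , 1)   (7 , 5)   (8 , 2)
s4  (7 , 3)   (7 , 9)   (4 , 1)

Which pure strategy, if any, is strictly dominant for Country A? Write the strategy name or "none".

s1 fails to dominate s2 at L (2<4).
s2 fails to dominate s1 at C (5<8).
s3 fails to dominate s1 at C (7<8).
s4 fails to dominate s1 at C (7<8).
No single strategy dominates all the others.

none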